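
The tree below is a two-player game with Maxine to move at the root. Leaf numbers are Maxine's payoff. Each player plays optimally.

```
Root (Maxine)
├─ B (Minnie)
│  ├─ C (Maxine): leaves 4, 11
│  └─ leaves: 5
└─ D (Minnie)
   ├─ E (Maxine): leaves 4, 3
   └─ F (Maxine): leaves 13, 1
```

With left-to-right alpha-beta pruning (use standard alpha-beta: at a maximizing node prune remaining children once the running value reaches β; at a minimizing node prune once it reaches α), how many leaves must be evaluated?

C [α=-∞,β=+∞]: v=11
B [α=-∞,β=+∞]: v=5
E [α=5,β=+∞]: v=4
D [α=5,β=+∞]: v=4 after child 1 ≤ α → α-cutoff, skip 1
Root [α=-∞,β=+∞]: v=5
Leaves evaluated: 5 of 7.

5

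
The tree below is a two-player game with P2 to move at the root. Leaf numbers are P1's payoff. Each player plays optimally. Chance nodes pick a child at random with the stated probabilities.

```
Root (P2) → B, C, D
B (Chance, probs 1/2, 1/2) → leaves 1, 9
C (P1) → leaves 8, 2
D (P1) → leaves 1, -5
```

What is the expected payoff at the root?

1

B (Chance): 1/2·1 + 1/2·9 = 5
C (P1): max(8, 2) = 8
D (P1): max(1, -5) = 1
Root (P2): min(5, 8, 1) = 1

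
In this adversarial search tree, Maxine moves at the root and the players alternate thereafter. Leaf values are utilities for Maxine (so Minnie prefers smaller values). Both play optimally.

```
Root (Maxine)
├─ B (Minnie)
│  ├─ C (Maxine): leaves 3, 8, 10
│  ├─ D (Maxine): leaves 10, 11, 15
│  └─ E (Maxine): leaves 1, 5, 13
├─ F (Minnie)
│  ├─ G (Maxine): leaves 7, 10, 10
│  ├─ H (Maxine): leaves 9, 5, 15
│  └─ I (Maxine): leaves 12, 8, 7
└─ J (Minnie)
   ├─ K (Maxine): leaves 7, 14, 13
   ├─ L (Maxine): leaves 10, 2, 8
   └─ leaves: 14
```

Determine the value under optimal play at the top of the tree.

10

C (Maxine): max(3, 8, 10) = 10
D (Maxine): max(10, 11, 15) = 15
E (Maxine): max(1, 5, 13) = 13
B (Minnie): min(10, 15, 13) = 10
G (Maxine): max(7, 10, 10) = 10
H (Maxine): max(9, 5, 15) = 15
I (Maxine): max(12, 8, 7) = 12
F (Minnie): min(10, 15, 12) = 10
K (Maxine): max(7, 14, 13) = 14
L (Maxine): max(10, 2, 8) = 10
J (Minnie): min(14, 10, 14) = 10
Root (Maxine): max(10, 10, 10) = 10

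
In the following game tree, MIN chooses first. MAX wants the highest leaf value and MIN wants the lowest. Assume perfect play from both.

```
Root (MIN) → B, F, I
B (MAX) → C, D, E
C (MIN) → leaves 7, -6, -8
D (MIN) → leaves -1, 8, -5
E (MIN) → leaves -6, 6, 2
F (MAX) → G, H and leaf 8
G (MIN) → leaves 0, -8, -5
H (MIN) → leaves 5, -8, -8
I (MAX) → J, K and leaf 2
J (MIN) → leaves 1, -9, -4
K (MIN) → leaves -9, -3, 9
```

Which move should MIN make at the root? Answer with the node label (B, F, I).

B

C (MIN): min(7, -6, -8) = -8
D (MIN): min(-1, 8, -5) = -5
E (MIN): min(-6, 6, 2) = -6
B (MAX): max(-8, -5, -6) = -5
G (MIN): min(0, -8, -5) = -8
H (MIN): min(5, -8, -8) = -8
F (MAX): max(-8, -8, 8) = 8
J (MIN): min(1, -9, -4) = -9
K (MIN): min(-9, -3, 9) = -9
I (MAX): max(-9, -9, 2) = 2
Root (MIN): min(-5, 8, 2) = -5
MIN picks the child with the lowest value: B (value -5).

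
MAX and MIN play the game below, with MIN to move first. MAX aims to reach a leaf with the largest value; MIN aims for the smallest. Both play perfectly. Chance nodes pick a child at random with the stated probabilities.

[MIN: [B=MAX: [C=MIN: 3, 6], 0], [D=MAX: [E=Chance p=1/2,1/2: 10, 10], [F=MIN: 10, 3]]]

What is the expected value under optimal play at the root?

3

C (MIN): min(3, 6) = 3
B (MAX): max(3, 0) = 3
E (Chance): 1/2·10 + 1/2·10 = 10
F (MIN): min(10, 3) = 3
D (MAX): max(10, 3) = 10
Root (MIN): min(3, 10) = 3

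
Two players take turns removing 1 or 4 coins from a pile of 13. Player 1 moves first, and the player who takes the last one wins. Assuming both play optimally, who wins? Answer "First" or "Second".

First

i:   0  1  2  3  4  5  6  7  8  9 10 11 12 13
     L  W  L  W  W  L  W  L  W  W  L  W  L  W
Position 13 is W, so the first player wins.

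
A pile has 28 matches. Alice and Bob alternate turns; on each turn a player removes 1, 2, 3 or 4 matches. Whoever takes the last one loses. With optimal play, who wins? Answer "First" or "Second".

First

Compute winning (W) and losing (L) positions by backward induction:
i:   0  1  2  3  4  5  6  7  8  9 10 11 12 13 14 15 16 17 18 19 20 21 22 23 24 25 26 27 28
     W  L  W  W  W  W  L  W  W  W  W  L  W  W  W  W  L  W  W  W  W  L  W  W  W  W  L  W  W
Position 28 is W, so the first player wins.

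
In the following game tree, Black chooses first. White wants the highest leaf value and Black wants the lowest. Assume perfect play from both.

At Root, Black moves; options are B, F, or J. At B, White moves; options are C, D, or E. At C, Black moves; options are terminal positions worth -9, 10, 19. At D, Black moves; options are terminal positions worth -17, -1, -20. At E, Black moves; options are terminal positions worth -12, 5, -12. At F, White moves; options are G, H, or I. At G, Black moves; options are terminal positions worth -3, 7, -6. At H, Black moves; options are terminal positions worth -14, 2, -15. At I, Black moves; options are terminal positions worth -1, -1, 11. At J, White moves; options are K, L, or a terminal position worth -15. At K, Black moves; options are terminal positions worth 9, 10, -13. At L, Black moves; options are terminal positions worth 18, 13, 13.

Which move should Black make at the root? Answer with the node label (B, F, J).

B

C (Black): min(-9, 10, 19) = -9
D (Black): min(-17, -1, -20) = -20
E (Black): min(-12, 5, -12) = -12
B (White): max(-9, -20, -12) = -9
G (Black): min(-3, 7, -6) = -6
H (Black): min(-14, 2, -15) = -15
I (Black): min(-1, -1, 11) = -1
F (White): max(-6, -15, -1) = -1
K (Black): min(9, 10, -13) = -13
L (Black): min(18, 13, 13) = 13
J (White): max(-13, 13, -15) = 13
Root (Black): min(-9, -1, 13) = -9
Black picks the child with the lowest value: B (value -9).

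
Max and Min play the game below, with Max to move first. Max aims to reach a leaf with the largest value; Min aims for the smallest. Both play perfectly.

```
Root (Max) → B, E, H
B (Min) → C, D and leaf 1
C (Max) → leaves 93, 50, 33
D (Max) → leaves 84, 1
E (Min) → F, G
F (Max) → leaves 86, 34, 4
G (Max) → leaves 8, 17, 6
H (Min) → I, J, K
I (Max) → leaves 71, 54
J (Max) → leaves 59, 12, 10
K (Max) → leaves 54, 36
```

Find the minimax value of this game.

C (Max): max(93, 50, 33) = 93
D (Max): max(84, 1) = 84
B (Min): min(93, 84, 1) = 1
F (Max): max(86, 34, 4) = 86
G (Max): max(8, 17, 6) = 17
E (Min): min(86, 17) = 17
I (Max): max(71, 54) = 71
J (Max): max(59, 12, 10) = 59
K (Max): max(54, 36) = 54
H (Min): min(71, 59, 54) = 54
Root (Max): max(1, 17, 54) = 54

54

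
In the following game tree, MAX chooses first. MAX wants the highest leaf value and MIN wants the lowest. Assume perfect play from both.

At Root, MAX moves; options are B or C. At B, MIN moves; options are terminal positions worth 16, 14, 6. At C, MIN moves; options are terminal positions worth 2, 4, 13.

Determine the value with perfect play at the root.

6

B (MIN): min(16, 14, 6) = 6
C (MIN): min(2, 4, 13) = 2
Root (MAX): max(6, 2) = 6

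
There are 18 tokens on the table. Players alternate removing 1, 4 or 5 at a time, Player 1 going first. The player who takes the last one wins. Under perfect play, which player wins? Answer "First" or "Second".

Second

Mark each pile size as W (mover wins) or L (mover loses):
i:   0  1  2  3  4  5  6  7  8  9 10 11 12 13 14 15 16 17 18
     L  W  L  W  W  W  W  W  L  W  L  W  W  W  W  W  L  W  L
Position 18 is L, so the second player wins.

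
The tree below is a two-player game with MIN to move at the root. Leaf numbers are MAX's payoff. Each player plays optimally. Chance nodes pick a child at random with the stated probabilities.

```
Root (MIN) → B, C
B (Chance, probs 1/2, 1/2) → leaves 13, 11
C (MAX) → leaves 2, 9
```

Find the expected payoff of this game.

B (Chance): 1/2·13 + 1/2·11 = 12
C (MAX): max(2, 9) = 9
Root (MIN): min(12, 9) = 9

9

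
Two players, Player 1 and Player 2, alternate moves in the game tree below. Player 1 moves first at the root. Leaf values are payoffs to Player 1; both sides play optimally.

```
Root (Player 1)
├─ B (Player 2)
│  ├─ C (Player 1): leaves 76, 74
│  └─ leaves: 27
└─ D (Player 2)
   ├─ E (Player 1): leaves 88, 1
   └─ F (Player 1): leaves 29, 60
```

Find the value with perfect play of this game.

60

C (Player 1): max(76, 74) = 76
B (Player 2): min(76, 27) = 27
E (Player 1): max(88, 1) = 88
F (Player 1): max(29, 60) = 60
D (Player 2): min(88, 60) = 60
Root (Player 1): max(27, 60) = 60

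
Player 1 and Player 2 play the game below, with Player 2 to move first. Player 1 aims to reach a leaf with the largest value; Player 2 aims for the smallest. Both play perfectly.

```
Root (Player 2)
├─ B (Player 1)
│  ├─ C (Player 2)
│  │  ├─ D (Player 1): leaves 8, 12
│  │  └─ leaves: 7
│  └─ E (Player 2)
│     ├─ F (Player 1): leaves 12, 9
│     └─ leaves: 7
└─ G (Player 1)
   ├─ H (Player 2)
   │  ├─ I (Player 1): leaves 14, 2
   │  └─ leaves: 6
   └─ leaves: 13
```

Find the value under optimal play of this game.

7

D (Player 1): max(8, 12) = 12
C (Player 2): min(12, 7) = 7
F (Player 1): max(12, 9) = 12
E (Player 2): min(12, 7) = 7
B (Player 1): max(7, 7) = 7
I (Player 1): max(14, 2) = 14
H (Player 2): min(14, 6) = 6
G (Player 1): max(6, 13) = 13
Root (Player 2): min(7, 13) = 7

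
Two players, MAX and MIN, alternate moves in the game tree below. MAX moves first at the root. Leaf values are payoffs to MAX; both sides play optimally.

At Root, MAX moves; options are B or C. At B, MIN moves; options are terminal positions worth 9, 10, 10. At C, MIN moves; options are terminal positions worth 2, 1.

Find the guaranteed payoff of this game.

9

B (MIN): min(9, 10, 10) = 9
C (MIN): min(2, 1) = 1
Root (MAX): max(9, 1) = 9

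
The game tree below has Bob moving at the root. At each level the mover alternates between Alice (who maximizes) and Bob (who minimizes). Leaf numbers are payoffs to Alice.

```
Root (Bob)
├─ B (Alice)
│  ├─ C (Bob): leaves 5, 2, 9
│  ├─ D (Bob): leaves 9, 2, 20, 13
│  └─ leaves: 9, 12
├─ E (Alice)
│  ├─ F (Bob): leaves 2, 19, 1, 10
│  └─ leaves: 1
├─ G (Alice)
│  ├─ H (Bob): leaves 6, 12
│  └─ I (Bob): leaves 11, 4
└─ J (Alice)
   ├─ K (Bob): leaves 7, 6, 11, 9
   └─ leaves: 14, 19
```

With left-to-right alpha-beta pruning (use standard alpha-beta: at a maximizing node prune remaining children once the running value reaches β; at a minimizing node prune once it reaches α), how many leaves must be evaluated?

18

C [α=-∞,β=+∞]: v=2
D [α=2,β=+∞]: v=2 after child 2 ≤ α → α-cutoff, skip 2
B [α=-∞,β=+∞]: v=12
F [α=-∞,β=12]: v=1
E [α=-∞,β=12]: v=1
H [α=-∞,β=1]: v=6
G [α=-∞,β=1]: v=6 after child 1 ≥ β → β-cutoff, skip 1
K [α=-∞,β=1]: v=6
J [α=-∞,β=1]: v=6 after child 1 ≥ β → β-cutoff, skip 2
Root [α=-∞,β=+∞]: v=1
Leaves evaluated: 18 of 24.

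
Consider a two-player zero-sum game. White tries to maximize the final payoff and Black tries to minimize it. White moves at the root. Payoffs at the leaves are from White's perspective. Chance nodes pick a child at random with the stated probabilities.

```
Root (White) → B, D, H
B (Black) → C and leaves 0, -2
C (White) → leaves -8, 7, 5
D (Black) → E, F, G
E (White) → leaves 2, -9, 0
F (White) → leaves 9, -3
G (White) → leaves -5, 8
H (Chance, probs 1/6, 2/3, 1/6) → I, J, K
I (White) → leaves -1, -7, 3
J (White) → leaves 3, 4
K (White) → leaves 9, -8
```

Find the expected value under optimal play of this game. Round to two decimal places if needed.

C (White): max(-8, 7, 5) = 7
B (Black): min(7, 0, -2) = -2
E (White): max(2, -9, 0) = 2
F (White): max(9, -3) = 9
G (White): max(-5, 8) = 8
D (Black): min(2, 9, 8) = 2
I (White): max(-1, -7, 3) = 3
J (White): max(3, 4) = 4
K (White): max(9, -8) = 9
H (Chance): 1/6·3 + 2/3·4 + 1/6·9 = 4.67
Root (White): max(-2, 2, 4.67) = 4.67

4.67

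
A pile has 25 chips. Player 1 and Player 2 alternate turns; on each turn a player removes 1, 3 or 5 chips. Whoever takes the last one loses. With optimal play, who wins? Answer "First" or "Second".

Second

Mark each pile size as W (mover wins) or L (mover loses):
i:   0  1  2  3  4  5  6  7  8  9 10 11 12 13 14 15 16 17 18 19 20 21 22 23 24 25
     W  L  W  L  W  L  W  L  W  L  W  L  W  L  W  L  W  L  W  L  W  L  W  L  W  L
Position 25 is L, so the second player wins.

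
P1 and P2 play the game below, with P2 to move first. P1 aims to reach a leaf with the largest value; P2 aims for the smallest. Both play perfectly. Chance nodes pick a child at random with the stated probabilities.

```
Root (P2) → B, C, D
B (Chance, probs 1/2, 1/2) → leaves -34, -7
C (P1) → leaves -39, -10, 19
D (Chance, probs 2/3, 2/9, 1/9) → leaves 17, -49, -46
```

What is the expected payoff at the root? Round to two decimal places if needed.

-20.5

B (Chance): 1/2·-34 + 1/2·-7 = -20.5
C (P1): max(-39, -10, 19) = 19
D (Chance): 2/3·17 + 2/9·-49 + 1/9·-46 = -4.67
Root (P2): min(-20.5, 19, -4.67) = -20.5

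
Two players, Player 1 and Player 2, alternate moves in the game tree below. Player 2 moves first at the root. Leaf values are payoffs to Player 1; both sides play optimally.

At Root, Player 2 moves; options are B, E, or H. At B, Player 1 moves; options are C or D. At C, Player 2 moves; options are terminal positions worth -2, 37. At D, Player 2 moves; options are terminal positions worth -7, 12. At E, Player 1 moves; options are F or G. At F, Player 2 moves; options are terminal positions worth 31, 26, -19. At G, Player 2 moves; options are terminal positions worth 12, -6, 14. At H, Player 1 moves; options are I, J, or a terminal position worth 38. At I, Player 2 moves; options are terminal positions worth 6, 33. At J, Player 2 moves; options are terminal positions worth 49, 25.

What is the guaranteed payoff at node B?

C: min(-2, 37) = -2
D: min(-7, 12) = -7
B: max(-2, -7) = -2

-2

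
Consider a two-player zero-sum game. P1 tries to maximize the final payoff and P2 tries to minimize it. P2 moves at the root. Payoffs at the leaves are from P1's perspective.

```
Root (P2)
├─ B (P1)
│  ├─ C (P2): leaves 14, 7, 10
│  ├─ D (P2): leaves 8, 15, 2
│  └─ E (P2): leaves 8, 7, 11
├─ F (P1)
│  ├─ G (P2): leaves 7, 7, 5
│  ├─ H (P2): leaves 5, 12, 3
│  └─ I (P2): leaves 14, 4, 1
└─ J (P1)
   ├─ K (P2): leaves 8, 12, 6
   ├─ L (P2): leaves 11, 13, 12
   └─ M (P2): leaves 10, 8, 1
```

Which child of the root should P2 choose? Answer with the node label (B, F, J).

F

C (P2): min(14, 7, 10) = 7
D (P2): min(8, 15, 2) = 2
E (P2): min(8, 7, 11) = 7
B (P1): max(7, 2, 7) = 7
G (P2): min(7, 7, 5) = 5
H (P2): min(5, 12, 3) = 3
I (P2): min(14, 4, 1) = 1
F (P1): max(5, 3, 1) = 5
K (P2): min(8, 12, 6) = 6
L (P2): min(11, 13, 12) = 11
M (P2): min(10, 8, 1) = 1
J (P1): max(6, 11, 1) = 11
Root (P2): min(7, 5, 11) = 5
P2 picks the child with the lowest value: F (value 5).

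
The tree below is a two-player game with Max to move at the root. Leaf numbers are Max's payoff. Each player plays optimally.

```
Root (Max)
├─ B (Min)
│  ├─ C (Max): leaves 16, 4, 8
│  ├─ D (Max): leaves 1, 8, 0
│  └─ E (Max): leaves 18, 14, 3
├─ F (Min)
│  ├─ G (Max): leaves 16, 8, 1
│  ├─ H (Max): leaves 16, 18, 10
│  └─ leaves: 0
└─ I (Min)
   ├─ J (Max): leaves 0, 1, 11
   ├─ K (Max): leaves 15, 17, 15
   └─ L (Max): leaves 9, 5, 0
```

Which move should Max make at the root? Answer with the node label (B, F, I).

I

C (Max): max(16, 4, 8) = 16
D (Max): max(1, 8, 0) = 8
E (Max): max(18, 14, 3) = 18
B (Min): min(16, 8, 18) = 8
G (Max): max(16, 8, 1) = 16
H (Max): max(16, 18, 10) = 18
F (Min): min(16, 18, 0) = 0
J (Max): max(0, 1, 11) = 11
K (Max): max(15, 17, 15) = 17
L (Max): max(9, 5, 0) = 9
I (Min): min(11, 17, 9) = 9
Root (Max): max(8, 0, 9) = 9
Max picks the child with the highest value: I (value 9).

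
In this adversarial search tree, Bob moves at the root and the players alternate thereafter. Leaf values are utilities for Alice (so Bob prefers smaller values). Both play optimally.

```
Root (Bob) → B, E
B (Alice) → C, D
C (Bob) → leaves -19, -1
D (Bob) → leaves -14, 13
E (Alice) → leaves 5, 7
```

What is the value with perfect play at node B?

-14

C: min(-19, -1) = -19
D: min(-14, 13) = -14
B: max(-19, -14) = -14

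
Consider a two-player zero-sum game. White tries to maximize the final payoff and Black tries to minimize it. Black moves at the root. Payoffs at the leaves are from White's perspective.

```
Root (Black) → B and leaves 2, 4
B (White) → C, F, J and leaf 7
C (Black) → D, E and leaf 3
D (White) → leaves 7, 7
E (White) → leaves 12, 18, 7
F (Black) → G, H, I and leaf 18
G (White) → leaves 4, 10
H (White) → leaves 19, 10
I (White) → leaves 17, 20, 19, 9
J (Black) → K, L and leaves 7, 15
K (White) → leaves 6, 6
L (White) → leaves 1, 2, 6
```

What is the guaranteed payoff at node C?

D: max(7, 7) = 7
E: max(12, 18, 7) = 18
C: min(7, 18, 3) = 3

3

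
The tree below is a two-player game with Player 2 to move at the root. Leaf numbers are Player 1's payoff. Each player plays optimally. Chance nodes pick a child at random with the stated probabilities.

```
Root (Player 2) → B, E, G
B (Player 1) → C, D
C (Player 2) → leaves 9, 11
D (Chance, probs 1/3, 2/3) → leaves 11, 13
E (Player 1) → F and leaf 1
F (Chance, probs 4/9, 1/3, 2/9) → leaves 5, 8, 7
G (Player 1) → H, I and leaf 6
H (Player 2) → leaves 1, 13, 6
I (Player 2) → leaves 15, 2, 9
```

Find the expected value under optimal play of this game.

C (Player 2): min(9, 11) = 9
D (Chance): 1/3·11 + 2/3·13 = 12.33
B (Player 1): max(9, 12.33) = 12.33
F (Chance): 4/9·5 + 1/3·8 + 2/9·7 = 6.44
E (Player 1): max(6.44, 1) = 6.44
H (Player 2): min(1, 13, 6) = 1
I (Player 2): min(15, 2, 9) = 2
G (Player 1): max(1, 2, 6) = 6
Root (Player 2): min(12.33, 6.44, 6) = 6

6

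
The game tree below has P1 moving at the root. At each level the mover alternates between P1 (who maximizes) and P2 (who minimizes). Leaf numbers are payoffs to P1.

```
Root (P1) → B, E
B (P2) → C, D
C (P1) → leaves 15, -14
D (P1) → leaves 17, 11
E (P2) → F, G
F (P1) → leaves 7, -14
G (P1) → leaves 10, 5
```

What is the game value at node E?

F: max(7, -14) = 7
G: max(10, 5) = 10
E: min(7, 10) = 7

7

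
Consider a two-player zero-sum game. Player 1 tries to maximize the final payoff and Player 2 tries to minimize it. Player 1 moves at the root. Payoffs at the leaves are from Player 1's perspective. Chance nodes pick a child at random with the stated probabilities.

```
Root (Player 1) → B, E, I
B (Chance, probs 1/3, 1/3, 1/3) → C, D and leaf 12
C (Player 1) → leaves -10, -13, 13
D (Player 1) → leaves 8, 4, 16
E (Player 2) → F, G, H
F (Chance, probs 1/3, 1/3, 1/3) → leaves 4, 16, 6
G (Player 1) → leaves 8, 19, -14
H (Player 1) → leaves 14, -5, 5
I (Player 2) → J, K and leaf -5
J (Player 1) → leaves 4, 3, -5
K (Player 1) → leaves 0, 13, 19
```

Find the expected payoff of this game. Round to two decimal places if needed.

13.67

C (Player 1): max(-10, -13, 13) = 13
D (Player 1): max(8, 4, 16) = 16
B (Chance): 1/3·13 + 1/3·16 + 1/3·12 = 13.67
F (Chance): 1/3·4 + 1/3·16 + 1/3·6 = 8.67
G (Player 1): max(8, 19, -14) = 19
H (Player 1): max(14, -5, 5) = 14
E (Player 2): min(8.67, 19, 14) = 8.67
J (Player 1): max(4, 3, -5) = 4
K (Player 1): max(0, 13, 19) = 19
I (Player 2): min(4, 19, -5) = -5
Root (Player 1): max(13.67, 8.67, -5) = 13.67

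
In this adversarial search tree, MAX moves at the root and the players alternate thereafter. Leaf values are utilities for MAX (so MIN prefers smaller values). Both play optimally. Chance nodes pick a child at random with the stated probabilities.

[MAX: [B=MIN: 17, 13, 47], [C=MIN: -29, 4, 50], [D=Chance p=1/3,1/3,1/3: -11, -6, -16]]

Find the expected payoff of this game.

13

B (MIN): min(17, 13, 47) = 13
C (MIN): min(-29, 4, 50) = -29
D (Chance): 1/3·-11 + 1/3·-6 + 1/3·-16 = -11
Root (MAX): max(13, -29, -11) = 13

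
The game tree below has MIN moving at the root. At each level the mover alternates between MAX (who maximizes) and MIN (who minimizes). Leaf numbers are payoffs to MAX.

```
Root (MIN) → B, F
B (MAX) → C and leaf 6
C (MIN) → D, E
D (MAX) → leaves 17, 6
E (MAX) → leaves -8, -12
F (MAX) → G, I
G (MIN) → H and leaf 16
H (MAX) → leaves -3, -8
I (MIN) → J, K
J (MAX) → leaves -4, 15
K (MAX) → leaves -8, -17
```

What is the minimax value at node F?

H: max(-3, -8) = -3
G: min(-3, 16) = -3
J: max(-4, 15) = 15
K: max(-8, -17) = -8
I: min(15, -8) = -8
F: max(-3, -8) = -3

-3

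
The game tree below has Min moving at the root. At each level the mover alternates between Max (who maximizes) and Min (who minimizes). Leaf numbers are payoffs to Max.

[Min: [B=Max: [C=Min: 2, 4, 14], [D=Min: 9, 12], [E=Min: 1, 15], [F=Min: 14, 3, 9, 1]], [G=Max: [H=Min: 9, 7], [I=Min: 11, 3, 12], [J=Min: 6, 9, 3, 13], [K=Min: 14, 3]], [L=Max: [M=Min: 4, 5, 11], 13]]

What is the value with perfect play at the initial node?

7

C (Min): min(2, 4, 14) = 2
D (Min): min(9, 12) = 9
E (Min): min(1, 15) = 1
F (Min): min(14, 3, 9, 1) = 1
B (Max): max(2, 9, 1, 1) = 9
H (Min): min(9, 7) = 7
I (Min): min(11, 3, 12) = 3
J (Min): min(6, 9, 3, 13) = 3
K (Min): min(14, 3) = 3
G (Max): max(7, 3, 3, 3) = 7
M (Min): min(4, 5, 11) = 4
L (Max): max(4, 13) = 13
Root (Min): min(9, 7, 13) = 7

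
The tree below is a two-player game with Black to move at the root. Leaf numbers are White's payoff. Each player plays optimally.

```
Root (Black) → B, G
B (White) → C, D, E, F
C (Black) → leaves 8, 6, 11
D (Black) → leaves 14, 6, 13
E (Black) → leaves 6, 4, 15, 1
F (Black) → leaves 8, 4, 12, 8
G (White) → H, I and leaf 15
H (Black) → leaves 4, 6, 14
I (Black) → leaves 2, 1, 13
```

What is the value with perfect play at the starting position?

C (Black): min(8, 6, 11) = 6
D (Black): min(14, 6, 13) = 6
E (Black): min(6, 4, 15, 1) = 1
F (Black): min(8, 4, 12, 8) = 4
B (White): max(6, 6, 1, 4) = 6
H (Black): min(4, 6, 14) = 4
I (Black): min(2, 1, 13) = 1
G (White): max(4, 1, 15) = 15
Root (Black): min(6, 15) = 6

6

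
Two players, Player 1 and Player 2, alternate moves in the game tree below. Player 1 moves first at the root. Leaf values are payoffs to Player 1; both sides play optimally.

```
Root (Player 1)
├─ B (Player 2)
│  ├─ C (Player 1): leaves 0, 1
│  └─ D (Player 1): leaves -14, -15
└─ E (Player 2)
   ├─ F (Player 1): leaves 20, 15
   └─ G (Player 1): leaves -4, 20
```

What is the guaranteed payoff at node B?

-14

C: max(0, 1) = 1
D: max(-14, -15) = -14
B: min(1, -14) = -14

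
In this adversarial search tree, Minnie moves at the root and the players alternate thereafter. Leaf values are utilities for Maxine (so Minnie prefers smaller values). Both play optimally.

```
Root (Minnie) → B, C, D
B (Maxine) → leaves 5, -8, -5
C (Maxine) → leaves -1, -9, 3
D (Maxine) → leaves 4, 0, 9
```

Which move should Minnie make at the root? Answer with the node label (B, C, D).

C

B (Maxine): max(5, -8, -5) = 5
C (Maxine): max(-1, -9, 3) = 3
D (Maxine): max(4, 0, 9) = 9
Root (Minnie): min(5, 3, 9) = 3
Minnie picks the child with the lowest value: C (value 3).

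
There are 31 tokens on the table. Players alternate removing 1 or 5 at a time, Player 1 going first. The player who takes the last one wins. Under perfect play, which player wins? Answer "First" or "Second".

i:   0  1  2  3  4  5  6  7  8  9 10 11 12 13 14 15 16 17 18 19 20 21 22 23 24 25 26 27 28 29 30 31
     L  W  L  W  L  W  L  W  L  W  L  W  L  W  L  W  L  W  L  W  L  W  L  W  L  W  L  W  L  W  L  W
Position 31 is W, so the first player wins.

First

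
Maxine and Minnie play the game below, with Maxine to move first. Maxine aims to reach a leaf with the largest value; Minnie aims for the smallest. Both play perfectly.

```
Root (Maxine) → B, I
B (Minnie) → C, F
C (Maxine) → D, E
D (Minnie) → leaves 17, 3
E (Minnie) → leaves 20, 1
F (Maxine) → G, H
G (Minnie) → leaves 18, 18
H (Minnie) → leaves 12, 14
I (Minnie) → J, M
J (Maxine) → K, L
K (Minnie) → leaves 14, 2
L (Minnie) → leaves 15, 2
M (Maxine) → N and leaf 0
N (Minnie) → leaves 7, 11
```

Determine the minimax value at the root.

3

D (Minnie): min(17, 3) = 3
E (Minnie): min(20, 1) = 1
C (Maxine): max(3, 1) = 3
G (Minnie): min(18, 18) = 18
H (Minnie): min(12, 14) = 12
F (Maxine): max(18, 12) = 18
B (Minnie): min(3, 18) = 3
K (Minnie): min(14, 2) = 2
L (Minnie): min(15, 2) = 2
J (Maxine): max(2, 2) = 2
N (Minnie): min(7, 11) = 7
M (Maxine): max(7, 0) = 7
I (Minnie): min(2, 7) = 2
Root (Maxine): max(3, 2) = 3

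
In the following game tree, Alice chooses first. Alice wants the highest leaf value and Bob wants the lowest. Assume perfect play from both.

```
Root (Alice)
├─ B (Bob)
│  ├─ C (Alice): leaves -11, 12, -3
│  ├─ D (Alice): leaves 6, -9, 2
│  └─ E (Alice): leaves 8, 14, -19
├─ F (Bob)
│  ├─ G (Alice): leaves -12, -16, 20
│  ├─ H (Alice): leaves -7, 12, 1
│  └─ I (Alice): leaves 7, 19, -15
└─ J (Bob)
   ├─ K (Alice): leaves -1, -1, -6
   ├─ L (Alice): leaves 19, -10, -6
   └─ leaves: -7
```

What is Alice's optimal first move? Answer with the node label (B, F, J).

F

C (Alice): max(-11, 12, -3) = 12
D (Alice): max(6, -9, 2) = 6
E (Alice): max(8, 14, -19) = 14
B (Bob): min(12, 6, 14) = 6
G (Alice): max(-12, -16, 20) = 20
H (Alice): max(-7, 12, 1) = 12
I (Alice): max(7, 19, -15) = 19
F (Bob): min(20, 12, 19) = 12
K (Alice): max(-1, -1, -6) = -1
L (Alice): max(19, -10, -6) = 19
J (Bob): min(-1, 19, -7) = -7
Root (Alice): max(6, 12, -7) = 12
Alice picks the child with the highest value: F (value 12).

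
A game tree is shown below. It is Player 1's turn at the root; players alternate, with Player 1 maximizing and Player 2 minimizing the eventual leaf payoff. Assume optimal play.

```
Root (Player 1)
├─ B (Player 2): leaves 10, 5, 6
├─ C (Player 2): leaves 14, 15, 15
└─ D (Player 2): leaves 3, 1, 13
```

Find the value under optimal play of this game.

B (Player 2): min(10, 5, 6) = 5
C (Player 2): min(14, 15, 15) = 14
D (Player 2): min(3, 1, 13) = 1
Root (Player 1): max(5, 14, 1) = 14

14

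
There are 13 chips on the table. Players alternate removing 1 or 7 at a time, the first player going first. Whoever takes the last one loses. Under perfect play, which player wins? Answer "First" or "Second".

Compute winning (W) and losing (L) positions by backward induction:
i:   0  1  2  3  4  5  6  7  8  9 10 11 12 13
     W  L  W  L  W  L  W  L  W  L  W  L  W  L
Position 13 is L, so the second player wins.

Second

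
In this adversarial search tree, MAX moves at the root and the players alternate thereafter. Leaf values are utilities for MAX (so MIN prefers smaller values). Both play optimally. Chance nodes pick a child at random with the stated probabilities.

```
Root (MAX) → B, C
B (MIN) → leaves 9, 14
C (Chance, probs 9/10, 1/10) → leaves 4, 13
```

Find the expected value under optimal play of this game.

B (MIN): min(9, 14) = 9
C (Chance): 9/10·4 + 1/10·13 = 4.9
Root (MAX): max(9, 4.9) = 9

9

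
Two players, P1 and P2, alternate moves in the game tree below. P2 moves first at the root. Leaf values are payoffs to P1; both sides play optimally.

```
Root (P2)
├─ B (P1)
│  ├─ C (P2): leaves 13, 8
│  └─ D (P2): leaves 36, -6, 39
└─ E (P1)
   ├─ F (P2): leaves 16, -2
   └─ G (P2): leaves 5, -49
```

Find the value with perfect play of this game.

-2

C (P2): min(13, 8) = 8
D (P2): min(36, -6, 39) = -6
B (P1): max(8, -6) = 8
F (P2): min(16, -2) = -2
G (P2): min(5, -49) = -49
E (P1): max(-2, -49) = -2
Root (P2): min(8, -2) = -2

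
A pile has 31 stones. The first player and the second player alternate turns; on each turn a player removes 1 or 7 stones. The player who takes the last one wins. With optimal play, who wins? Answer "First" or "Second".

First

W/L table (W = player to move can force a win):
i:   0  1  2  3  4  5  6  7  8  9 10 11 12 13 14 15 16 17 18 19 20 21 22 23 24 25 26 27 28 29 30 31
     L  W  L  W  L  W  L  W  L  W  L  W  L  W  L  W  L  W  L  W  L  W  L  W  L  W  L  W  L  W  L  W
Position 31 is W, so the first player wins.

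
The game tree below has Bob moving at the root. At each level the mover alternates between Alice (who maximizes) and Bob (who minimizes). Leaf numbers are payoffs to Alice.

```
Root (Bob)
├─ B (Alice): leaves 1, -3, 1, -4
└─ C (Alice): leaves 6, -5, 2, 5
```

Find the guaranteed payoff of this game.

1

B (Alice): max(1, -3, 1, -4) = 1
C (Alice): max(6, -5, 2, 5) = 6
Root (Bob): min(1, 6) = 1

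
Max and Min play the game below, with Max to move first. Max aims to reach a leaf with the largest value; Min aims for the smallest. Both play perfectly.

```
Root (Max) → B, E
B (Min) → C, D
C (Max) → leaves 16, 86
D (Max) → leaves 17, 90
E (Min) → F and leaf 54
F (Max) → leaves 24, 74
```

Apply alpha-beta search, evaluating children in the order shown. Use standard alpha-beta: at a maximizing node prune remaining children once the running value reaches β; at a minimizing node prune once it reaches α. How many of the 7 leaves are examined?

6

C [α=-∞,β=+∞]: v=86
D [α=-∞,β=86]: v=90
B [α=-∞,β=+∞]: v=86
F [α=86,β=+∞]: v=74
E [α=86,β=+∞]: v=74 after child 1 ≤ α → α-cutoff, skip 1
Root [α=-∞,β=+∞]: v=86
Leaves evaluated: 6 of 7.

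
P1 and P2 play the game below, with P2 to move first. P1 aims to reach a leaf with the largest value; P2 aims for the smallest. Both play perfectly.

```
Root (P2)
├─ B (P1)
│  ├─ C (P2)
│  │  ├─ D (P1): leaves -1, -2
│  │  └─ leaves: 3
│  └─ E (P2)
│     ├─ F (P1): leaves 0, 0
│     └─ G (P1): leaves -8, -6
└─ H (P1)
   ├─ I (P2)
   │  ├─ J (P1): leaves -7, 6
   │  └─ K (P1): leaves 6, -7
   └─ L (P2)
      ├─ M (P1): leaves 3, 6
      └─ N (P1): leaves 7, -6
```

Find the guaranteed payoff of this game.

D (P1): max(-1, -2) = -1
C (P2): min(-1, 3) = -1
F (P1): max(0, 0) = 0
G (P1): max(-8, -6) = -6
E (P2): min(0, -6) = -6
B (P1): max(-1, -6) = -1
J (P1): max(-7, 6) = 6
K (P1): max(6, -7) = 6
I (P2): min(6, 6) = 6
M (P1): max(3, 6) = 6
N (P1): max(7, -6) = 7
L (P2): min(6, 7) = 6
H (P1): max(6, 6) = 6
Root (P2): min(-1, 6) = -1

-1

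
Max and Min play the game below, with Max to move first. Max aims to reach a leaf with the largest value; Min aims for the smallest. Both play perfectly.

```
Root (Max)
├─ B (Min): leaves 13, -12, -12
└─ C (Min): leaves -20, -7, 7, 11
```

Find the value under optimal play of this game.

-12

B (Min): min(13, -12, -12) = -12
C (Min): min(-20, -7, 7, 11) = -20
Root (Max): max(-12, -20) = -12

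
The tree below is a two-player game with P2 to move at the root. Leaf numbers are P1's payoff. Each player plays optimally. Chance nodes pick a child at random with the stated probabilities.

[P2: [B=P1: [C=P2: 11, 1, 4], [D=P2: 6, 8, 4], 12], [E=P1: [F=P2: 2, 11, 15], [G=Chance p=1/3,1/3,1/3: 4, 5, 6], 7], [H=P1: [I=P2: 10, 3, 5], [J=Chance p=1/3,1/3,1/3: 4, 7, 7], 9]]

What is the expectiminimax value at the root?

C (P2): min(11, 1, 4) = 1
D (P2): min(6, 8, 4) = 4
B (P1): max(1, 4, 12) = 12
F (P2): min(2, 11, 15) = 2
G (Chance): 1/3·4 + 1/3·5 + 1/3·6 = 5
E (P1): max(2, 5, 7) = 7
I (P2): min(10, 3, 5) = 3
J (Chance): 1/3·4 + 1/3·7 + 1/3·7 = 6
H (P1): max(3, 6, 9) = 9
Root (P2): min(12, 7, 9) = 7

7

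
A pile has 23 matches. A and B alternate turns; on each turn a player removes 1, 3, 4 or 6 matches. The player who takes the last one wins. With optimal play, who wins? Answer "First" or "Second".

Second

i:   0  1  2  3  4  5  6  7  8  9 10 11 12 13 14 15 16 17 18 19 20 21 22 23
     L  W  L  W  W  W  W  L  W  L  W  W  W  W  L  W  L  W  W  W  W  L  W  L
Position 23 is L, so the second player wins.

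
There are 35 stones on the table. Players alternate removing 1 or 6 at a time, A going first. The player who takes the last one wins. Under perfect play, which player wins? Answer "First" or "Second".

Second

i:   0  1  2  3  4  5  6  7  8  9 10 11 12 13 14 15 16 17 18 19 20 21 22 23 24 25 26 27 28 29 30 31 32 33 34 35
     L  W  L  W  L  W  W  L  W  L  W  L  W  W  L  W  L  W  L  W  W  L  W  L  W  L  W  W  L  W  L  W  L  W  W  L
Position 35 is L, so the second player wins.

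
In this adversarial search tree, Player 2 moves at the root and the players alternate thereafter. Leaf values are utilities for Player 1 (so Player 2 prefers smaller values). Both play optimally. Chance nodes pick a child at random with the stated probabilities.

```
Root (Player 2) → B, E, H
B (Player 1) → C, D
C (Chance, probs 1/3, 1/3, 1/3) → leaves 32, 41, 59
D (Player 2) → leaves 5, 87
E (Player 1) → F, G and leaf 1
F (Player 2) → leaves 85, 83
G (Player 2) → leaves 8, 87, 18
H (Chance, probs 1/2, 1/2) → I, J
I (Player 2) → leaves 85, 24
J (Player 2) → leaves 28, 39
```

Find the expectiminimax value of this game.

26

C (Chance): 1/3·32 + 1/3·41 + 1/3·59 = 44
D (Player 2): min(5, 87) = 5
B (Player 1): max(44, 5) = 44
F (Player 2): min(85, 83) = 83
G (Player 2): min(8, 87, 18) = 8
E (Player 1): max(83, 8, 1) = 83
I (Player 2): min(85, 24) = 24
J (Player 2): min(28, 39) = 28
H (Chance): 1/2·24 + 1/2·28 = 26
Root (Player 2): min(44, 83, 26) = 26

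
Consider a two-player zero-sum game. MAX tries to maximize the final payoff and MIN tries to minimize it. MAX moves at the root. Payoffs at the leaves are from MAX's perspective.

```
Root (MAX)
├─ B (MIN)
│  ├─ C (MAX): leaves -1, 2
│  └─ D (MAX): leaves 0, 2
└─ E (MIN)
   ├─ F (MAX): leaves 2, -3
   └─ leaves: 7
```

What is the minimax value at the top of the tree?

2

C (MAX): max(-1, 2) = 2
D (MAX): max(0, 2) = 2
B (MIN): min(2, 2) = 2
F (MAX): max(2, -3) = 2
E (MIN): min(2, 7) = 2
Root (MAX): max(2, 2) = 2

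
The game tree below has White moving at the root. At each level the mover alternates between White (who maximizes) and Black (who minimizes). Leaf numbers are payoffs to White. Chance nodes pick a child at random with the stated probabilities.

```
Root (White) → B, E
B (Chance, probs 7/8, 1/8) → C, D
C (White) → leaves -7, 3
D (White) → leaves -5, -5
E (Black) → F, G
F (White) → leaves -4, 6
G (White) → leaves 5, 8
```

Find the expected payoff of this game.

C (White): max(-7, 3) = 3
D (White): max(-5, -5) = -5
B (Chance): 7/8·3 + 1/8·-5 = 2
F (White): max(-4, 6) = 6
G (White): max(5, 8) = 8
E (Black): min(6, 8) = 6
Root (White): max(2, 6) = 6

6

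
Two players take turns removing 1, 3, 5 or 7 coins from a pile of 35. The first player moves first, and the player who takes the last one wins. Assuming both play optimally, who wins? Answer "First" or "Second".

First

Compute winning (W) and losing (L) positions by backward induction:
i:   0  1  2  3  4  5  6  7  8  9 10 11 12 13 14 15 16 17 18 19 20 21 22 23 24 25 26 27 28 29 30 31 32 33 34 35
     L  W  L  W  L  W  L  W  L  W  L  W  L  W  L  W  L  W  L  W  L  W  L  W  L  W  L  W  L  W  L  W  L  W  L  W
Position 35 is W, so the first player wins.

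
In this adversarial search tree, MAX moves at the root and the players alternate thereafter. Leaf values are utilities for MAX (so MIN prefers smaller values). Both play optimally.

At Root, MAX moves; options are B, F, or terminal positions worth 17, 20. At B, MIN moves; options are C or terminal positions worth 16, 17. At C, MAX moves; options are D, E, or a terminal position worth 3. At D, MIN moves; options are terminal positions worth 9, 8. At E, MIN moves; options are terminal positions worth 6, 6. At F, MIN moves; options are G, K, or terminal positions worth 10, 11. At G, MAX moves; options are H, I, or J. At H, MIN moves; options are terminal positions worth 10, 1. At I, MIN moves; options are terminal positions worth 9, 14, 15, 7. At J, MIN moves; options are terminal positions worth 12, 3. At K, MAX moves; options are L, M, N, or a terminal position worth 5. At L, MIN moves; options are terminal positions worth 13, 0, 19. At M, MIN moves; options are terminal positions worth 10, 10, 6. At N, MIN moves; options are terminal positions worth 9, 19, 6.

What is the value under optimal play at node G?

7

H: min(10, 1) = 1
I: min(9, 14, 15, 7) = 7
J: min(12, 3) = 3
G: max(1, 7, 3) = 7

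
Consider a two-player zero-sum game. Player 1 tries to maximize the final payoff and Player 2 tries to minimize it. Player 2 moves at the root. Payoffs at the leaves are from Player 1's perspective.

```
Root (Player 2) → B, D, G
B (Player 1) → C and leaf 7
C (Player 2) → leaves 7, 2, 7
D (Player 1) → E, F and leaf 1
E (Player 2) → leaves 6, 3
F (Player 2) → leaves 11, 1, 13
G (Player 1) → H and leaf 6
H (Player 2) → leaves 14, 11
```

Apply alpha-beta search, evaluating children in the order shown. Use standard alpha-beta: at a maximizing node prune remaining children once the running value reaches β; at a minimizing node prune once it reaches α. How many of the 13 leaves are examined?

11

C [α=-∞,β=+∞]: v=2
B [α=-∞,β=+∞]: v=7
E [α=-∞,β=7]: v=3
F [α=3,β=7]: v=1 after child 2 ≤ α → α-cutoff, skip 1
D [α=-∞,β=7]: v=3
H [α=-∞,β=3]: v=11
G [α=-∞,β=3]: v=11 after child 1 ≥ β → β-cutoff, skip 1
Root [α=-∞,β=+∞]: v=3
Leaves evaluated: 11 of 13.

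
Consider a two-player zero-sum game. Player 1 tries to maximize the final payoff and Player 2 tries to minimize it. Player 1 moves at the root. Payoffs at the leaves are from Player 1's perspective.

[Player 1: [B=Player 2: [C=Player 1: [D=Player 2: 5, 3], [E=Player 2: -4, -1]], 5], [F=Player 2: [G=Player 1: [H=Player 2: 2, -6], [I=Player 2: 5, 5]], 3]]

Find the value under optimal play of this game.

3

D (Player 2): min(5, 3) = 3
E (Player 2): min(-4, -1) = -4
C (Player 1): max(3, -4) = 3
B (Player 2): min(3, 5) = 3
H (Player 2): min(2, -6) = -6
I (Player 2): min(5, 5) = 5
G (Player 1): max(-6, 5) = 5
F (Player 2): min(5, 3) = 3
Root (Player 1): max(3, 3) = 3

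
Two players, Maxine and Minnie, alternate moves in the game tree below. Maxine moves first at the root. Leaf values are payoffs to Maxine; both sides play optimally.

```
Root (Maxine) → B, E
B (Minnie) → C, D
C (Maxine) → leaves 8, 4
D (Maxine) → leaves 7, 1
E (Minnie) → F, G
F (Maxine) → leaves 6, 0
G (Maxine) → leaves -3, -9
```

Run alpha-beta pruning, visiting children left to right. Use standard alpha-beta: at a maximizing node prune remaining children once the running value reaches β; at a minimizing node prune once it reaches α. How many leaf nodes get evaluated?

C [α=-∞,β=+∞]: v=8
D [α=-∞,β=8]: v=7
B [α=-∞,β=+∞]: v=7
F [α=7,β=+∞]: v=6
E [α=7,β=+∞]: v=6 after child 1 ≤ α → α-cutoff, skip 1
Root [α=-∞,β=+∞]: v=7
Leaves evaluated: 6 of 8.

6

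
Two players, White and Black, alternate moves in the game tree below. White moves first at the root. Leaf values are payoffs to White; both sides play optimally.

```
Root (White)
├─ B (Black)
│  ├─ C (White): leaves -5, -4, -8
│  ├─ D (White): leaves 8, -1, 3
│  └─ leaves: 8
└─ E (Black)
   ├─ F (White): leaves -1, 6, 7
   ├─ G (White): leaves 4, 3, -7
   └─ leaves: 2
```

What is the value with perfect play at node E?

2

F: max(-1, 6, 7) = 7
G: max(4, 3, -7) = 4
E: min(7, 4, 2) = 2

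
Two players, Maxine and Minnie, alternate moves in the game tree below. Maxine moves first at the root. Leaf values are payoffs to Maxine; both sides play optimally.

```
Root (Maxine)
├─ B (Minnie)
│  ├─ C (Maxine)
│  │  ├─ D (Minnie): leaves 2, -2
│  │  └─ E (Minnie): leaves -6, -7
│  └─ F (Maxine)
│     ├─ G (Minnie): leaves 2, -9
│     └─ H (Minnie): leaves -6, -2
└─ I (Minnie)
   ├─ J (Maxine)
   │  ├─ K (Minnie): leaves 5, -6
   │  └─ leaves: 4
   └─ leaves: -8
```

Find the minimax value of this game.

D (Minnie): min(2, -2) = -2
E (Minnie): min(-6, -7) = -7
C (Maxine): max(-2, -7) = -2
G (Minnie): min(2, -9) = -9
H (Minnie): min(-6, -2) = -6
F (Maxine): max(-9, -6) = -6
B (Minnie): min(-2, -6) = -6
K (Minnie): min(5, -6) = -6
J (Maxine): max(-6, 4) = 4
I (Minnie): min(4, -8) = -8
Root (Maxine): max(-6, -8) = -6

-6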